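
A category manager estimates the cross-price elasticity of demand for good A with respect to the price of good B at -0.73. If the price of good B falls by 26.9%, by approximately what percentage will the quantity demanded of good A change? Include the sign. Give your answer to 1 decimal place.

19.6%

%ΔQ ≈ ε × %ΔP of good B = -0.73 × (-26.9%) = 19.6%.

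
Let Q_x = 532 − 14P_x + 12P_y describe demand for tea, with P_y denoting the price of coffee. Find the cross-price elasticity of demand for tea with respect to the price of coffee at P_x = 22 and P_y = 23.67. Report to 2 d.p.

0.56

At P_x = 22 and P_y = 23.67: Q_x = 508.04.
∂Q_x/∂P_y = 12.
ε = (∂Q_x/∂P_y)(P_y/Q_x) = 12 × (23.67/508.04) ≈ 0.56.
Since ε > 0, tea and coffee are substitutes.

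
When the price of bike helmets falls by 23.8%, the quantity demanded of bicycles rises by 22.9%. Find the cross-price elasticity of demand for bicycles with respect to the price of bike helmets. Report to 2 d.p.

-0.96

ε = (%ΔQ of bicycles) / (%ΔP of bike helmets) = (22.9%) / (-23.8%) ≈ -0.96.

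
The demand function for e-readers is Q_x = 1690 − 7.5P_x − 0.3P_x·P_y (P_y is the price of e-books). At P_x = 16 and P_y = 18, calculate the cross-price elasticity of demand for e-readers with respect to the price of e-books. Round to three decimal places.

At P_x = 16 and P_y = 18: Q_x = 1483.6.
∂Q_x/∂P_y = -0.3P_x = -0.3(16) = -4.8000.
ε = (∂Q_x/∂P_y)(P_y/Q_x) = -4.8000 × (18/1483.6) ≈ -0.058.
ε < 0: complements.

-0.058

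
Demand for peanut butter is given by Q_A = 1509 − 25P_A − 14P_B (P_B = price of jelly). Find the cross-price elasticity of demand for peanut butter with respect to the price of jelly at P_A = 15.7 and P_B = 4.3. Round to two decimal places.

At P_A = 15.7 and P_B = 4.3: Q_A = 1056.3.
∂Q_A/∂P_B = -14.
ε = (∂Q_A/∂P_B)(P_B/Q_A) = -14 × (4.3/1056.3) ≈ -0.06.

-0.06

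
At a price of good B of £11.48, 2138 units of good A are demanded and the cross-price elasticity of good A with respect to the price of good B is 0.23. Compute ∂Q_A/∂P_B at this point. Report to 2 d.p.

42.83

ε = (∂Q_A/∂P_B)·(P_B/Q_A) ⇒ ∂Q_A/∂P_B = ε·Q_A/P_B = 0.23 × 2138/11.48 ≈ 42.83.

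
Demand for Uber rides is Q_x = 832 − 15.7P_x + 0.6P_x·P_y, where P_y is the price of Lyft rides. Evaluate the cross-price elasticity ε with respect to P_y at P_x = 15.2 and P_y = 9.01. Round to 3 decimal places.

0.122

At P_x = 15.2 and P_y = 9.01: Q_x = 675.531.
∂Q_x/∂P_y = 0.6P_x = 0.6(15.2) = 9.1200.
ε = (∂Q_x/∂P_y)(P_y/Q_x) = 9.1200 × (9.01/675.531) ≈ 0.122.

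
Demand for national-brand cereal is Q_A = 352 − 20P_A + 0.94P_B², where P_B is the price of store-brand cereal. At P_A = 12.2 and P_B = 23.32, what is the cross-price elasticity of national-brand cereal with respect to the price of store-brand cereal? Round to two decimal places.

1.65

At P_A = 12.2 and P_B = 23.32: Q_A = 619.193.
∂Q_A/∂P_B = 1.88P_B = 1.88(23.32) = 43.8416.
ε = (∂Q_A/∂P_B)(P_B/Q_A) = 43.8416 × (23.32/619.193) ≈ 1.65.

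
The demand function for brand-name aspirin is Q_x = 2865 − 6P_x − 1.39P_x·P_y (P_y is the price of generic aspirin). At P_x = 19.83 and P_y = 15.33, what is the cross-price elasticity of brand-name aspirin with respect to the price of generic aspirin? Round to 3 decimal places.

-0.182

At P_x = 19.83 and P_y = 15.33: Q_x = 2323.468.
∂Q_x/∂P_y = -1.39P_x = -1.39(19.83) = -27.5637.
ε = (∂Q_x/∂P_y)(P_y/Q_x) = -27.5637 × (15.33/2323.468) ≈ -0.182.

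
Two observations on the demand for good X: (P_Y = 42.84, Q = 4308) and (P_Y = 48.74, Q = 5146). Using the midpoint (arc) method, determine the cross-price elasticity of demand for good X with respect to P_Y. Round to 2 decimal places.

ΔQ_X = 5146 − 4308 = 838; ΔP_Y = 48.74 − 42.84 = 5.9.
Midpoints: Q̄_X = 4727.0, P̄_Y = 45.79.
ε = (ΔQ_X/Q̄_X)/(ΔP_Y/P̄_Y) = (838/4727.0)/(5.9/45.79) ≈ 1.38.
ε > 0: good X and good Y are substitutes.

1.38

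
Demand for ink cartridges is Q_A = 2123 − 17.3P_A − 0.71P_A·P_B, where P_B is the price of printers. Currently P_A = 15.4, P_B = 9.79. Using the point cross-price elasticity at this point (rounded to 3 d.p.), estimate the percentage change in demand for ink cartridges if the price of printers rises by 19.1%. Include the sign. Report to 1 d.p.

At P_A = 15.4, P_B = 9.79: Q_A = 1749.536.
∂Q_A/∂P_B = -0.71P_A = -10.9340.
ε = (∂Q_A/∂P_B)(P_B/Q_A) = -10.9340 × 9.79/1749.536 ≈ -0.061.
%ΔQ_A ≈ ε × %ΔP_B = -0.061 × (19.1%) = -1.2%.

-1.2%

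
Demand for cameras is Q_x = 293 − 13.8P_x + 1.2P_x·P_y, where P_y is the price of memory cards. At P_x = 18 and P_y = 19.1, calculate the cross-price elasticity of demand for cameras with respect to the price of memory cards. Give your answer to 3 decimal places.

0.902

At P_x = 18 and P_y = 19.1: Q_x = 457.16.
∂Q_x/∂P_y = 1.2P_x = 1.2(18) = 21.6000.
ε = (∂Q_x/∂P_y)(P_y/Q_x) = 21.6000 × (19.1/457.16) ≈ 0.902.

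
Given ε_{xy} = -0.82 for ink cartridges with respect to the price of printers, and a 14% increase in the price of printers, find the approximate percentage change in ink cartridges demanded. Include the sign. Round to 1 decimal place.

-11.5%

%ΔQ ≈ ε × %ΔP of printers = -0.82 × (14%) = -11.5%.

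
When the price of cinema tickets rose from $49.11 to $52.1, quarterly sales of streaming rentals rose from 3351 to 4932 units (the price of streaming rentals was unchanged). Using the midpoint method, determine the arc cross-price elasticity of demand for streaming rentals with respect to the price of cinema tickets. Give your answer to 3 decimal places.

6.461

ΔQ_A = 4932 − 3351 = 1581; ΔP_B = 52.1 − 49.11 = 2.99.
Midpoints: Q̄_A = 4141.5, P̄_B = 50.61.
ε = (ΔQ_A/Q̄_A)/(ΔP_B/P̄_B) = (1581/4141.5)/(2.99/50.61) ≈ 6.461.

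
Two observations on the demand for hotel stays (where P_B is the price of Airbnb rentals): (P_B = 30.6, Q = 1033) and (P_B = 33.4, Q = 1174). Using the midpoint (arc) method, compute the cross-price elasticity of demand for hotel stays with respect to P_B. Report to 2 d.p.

ΔQ_A = 1174 − 1033 = 141; ΔP_B = 33.4 − 30.6 = 2.8.
Midpoints: Q̄_A = 1103.5, P̄_B = 32.00.
ε = (ΔQ_A/Q̄_A)/(ΔP_B/P̄_B) = (141/1103.5)/(2.8/32.00) ≈ 1.46.
ε > 0: hotel stays and Airbnb rentals are substitutes.

1.46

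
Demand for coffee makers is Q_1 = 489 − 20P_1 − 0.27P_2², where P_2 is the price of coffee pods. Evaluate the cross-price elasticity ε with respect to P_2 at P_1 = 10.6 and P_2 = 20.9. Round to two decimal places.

-1.48

At P_1 = 10.6 and P_2 = 20.9: Q_1 = 159.061.
∂Q_1/∂P_2 = -0.54P_2 = -0.54(20.9) = -11.2860.
ε = (∂Q_1/∂P_2)(P_2/Q_1) = -11.2860 × (20.9/159.061) ≈ -1.48.
ε < 0: complements.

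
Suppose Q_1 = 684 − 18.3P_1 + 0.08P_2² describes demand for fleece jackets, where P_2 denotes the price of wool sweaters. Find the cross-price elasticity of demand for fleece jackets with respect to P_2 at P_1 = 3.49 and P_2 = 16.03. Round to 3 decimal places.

0.064

At P_1 = 3.49 and P_2 = 16.03: Q_1 = 640.690.
∂Q_1/∂P_2 = 0.16P_2 = 0.16(16.03) = 2.5648.
ε = (∂Q_1/∂P_2)(P_2/Q_1) = 2.5648 × (16.03/640.690) ≈ 0.064.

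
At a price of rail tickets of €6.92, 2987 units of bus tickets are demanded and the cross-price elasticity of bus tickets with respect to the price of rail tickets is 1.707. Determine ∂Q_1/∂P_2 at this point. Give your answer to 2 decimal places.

736.82

ε = (∂Q_1/∂P_2)·(P_2/Q_1) ⇒ ∂Q_1/∂P_2 = ε·Q_1/P_2 = 1.707 × 2987/6.92 ≈ 736.82.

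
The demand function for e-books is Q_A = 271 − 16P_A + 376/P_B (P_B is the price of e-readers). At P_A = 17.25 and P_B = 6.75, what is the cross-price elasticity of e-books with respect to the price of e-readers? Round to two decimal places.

At P_A = 17.25 and P_B = 6.75: Q_A = 50.704.
∂Q_A/∂P_B = −376/P_B² = -8.2524.
ε = (∂Q_A/∂P_B)(P_B/Q_A) = -8.2524 × (6.75/50.704) ≈ -1.10.
ε < 0: complements.

-1.10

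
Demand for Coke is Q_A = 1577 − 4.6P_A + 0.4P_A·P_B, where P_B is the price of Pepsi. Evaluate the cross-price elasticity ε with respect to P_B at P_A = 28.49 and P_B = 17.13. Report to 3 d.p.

0.119

At P_A = 28.49 and P_B = 17.13: Q_A = 1641.159.
∂Q_A/∂P_B = 0.4P_A = 0.4(28.49) = 11.3960.
ε = (∂Q_A/∂P_B)(P_B/Q_A) = 11.3960 × (17.13/1641.159) ≈ 0.119.
ε > 0: substitutes.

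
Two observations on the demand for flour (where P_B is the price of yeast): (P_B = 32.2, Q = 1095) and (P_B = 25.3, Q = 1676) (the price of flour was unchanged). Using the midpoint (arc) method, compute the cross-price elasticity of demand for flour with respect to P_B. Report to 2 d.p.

ΔQ_A = 1676 − 1095 = 581; ΔP_B = 25.3 − 32.2 = -6.9.
Midpoints: Q̄_A = 1385.5, P̄_B = 28.75.
ε = (ΔQ_A/Q̄_A)/(ΔP_B/P̄_B) = (581/1385.5)/(-6.9/28.75) ≈ -1.75.

-1.75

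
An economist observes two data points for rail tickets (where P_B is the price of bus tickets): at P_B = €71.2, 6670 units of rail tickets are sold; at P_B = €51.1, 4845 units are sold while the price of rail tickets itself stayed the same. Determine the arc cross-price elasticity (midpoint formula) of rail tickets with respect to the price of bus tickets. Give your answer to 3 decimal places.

0.964

ΔQ_A = 4845 − 6670 = -1825; ΔP_B = 51.1 − 71.2 = -20.1.
Midpoints: Q̄_A = 5757.5, P̄_B = 61.15.
ε = (ΔQ_A/Q̄_A)/(ΔP_B/P̄_B) = (-1825/5757.5)/(-20.1/61.15) ≈ 0.964.
ε > 0: rail tickets and bus tickets are substitutes.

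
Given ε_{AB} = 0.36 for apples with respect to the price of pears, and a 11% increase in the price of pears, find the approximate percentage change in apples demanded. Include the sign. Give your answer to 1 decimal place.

4.0%

%ΔQ ≈ ε × %ΔP of pears = 0.36 × (11%) = 4.0%.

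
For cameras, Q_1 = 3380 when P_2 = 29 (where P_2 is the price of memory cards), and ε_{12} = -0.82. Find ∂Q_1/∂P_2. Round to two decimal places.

-95.57

ε = (∂Q_1/∂P_2)·(P_2/Q_1) ⇒ ∂Q_1/∂P_2 = ε·Q_1/P_2 = -0.82 × 3380/29 ≈ -95.57.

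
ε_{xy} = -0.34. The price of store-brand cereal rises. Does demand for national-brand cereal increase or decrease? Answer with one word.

decrease

ε < 0 and the price of store-brand cereal rises, so the quantity of national-brand cereal moves in the opposite direction: it decreases.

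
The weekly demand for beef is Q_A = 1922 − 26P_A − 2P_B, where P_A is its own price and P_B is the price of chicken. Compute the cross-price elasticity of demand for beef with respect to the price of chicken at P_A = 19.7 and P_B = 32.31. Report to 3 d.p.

At P_A = 19.7 and P_B = 32.31: Q_A = 1345.18.
∂Q_A/∂P_B = -2.
ε = (∂Q_A/∂P_B)(P_B/Q_A) = -2 × (32.31/1345.18) ≈ -0.048.
Since ε < 0, beef and chicken are complements.

-0.048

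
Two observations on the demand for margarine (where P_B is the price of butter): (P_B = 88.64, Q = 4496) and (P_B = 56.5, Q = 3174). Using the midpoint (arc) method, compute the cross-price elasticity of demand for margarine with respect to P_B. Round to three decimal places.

ΔQ_A = 3174 − 4496 = -1322; ΔP_B = 56.5 − 88.64 = -32.14.
Midpoints: Q̄_A = 3835.0, P̄_B = 72.57.
ε = (ΔQ_A/Q̄_A)/(ΔP_B/P̄_B) = (-1322/3835.0)/(-32.14/72.57) ≈ 0.778.
ε > 0: margarine and butter are substitutes.

0.778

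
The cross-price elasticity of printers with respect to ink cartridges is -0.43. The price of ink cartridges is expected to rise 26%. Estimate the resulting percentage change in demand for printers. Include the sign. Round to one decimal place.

%ΔQ ≈ ε × %ΔP of ink cartridges = -0.43 × (26%) = -11.2%.

-11.2%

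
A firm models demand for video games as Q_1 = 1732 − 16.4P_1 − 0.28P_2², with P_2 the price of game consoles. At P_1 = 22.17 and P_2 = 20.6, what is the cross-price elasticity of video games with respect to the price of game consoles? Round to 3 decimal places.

-0.190

At P_1 = 22.17 and P_2 = 20.6: Q_1 = 1249.591.
∂Q_1/∂P_2 = -0.56P_2 = -0.56(20.6) = -11.5360.
ε = (∂Q_1/∂P_2)(P_2/Q_1) = -11.5360 × (20.6/1249.591) ≈ -0.190.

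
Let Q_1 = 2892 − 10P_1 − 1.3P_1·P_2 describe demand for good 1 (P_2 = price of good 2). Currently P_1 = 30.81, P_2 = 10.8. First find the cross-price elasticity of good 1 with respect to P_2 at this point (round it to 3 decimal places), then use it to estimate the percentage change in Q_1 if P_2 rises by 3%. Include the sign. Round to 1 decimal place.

-0.6%

At P_1 = 30.81, P_2 = 10.8: Q_1 = 2151.328.
∂Q_1/∂P_2 = -1.3P_1 = -40.0530.
ε = (∂Q_1/∂P_2)(P_2/Q_1) = -40.0530 × 10.8/2151.328 ≈ -0.201.
%ΔQ_1 ≈ ε × %ΔP_2 = -0.201 × (3%) = -0.6%.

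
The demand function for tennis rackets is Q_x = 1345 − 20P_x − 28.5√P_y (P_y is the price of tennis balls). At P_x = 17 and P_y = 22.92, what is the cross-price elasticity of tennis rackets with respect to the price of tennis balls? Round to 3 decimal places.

-0.079

At P_x = 17 and P_y = 22.92: Q_x = 868.557.
∂Q_x/∂P_y = -28.5/(2√P_y) = -28.5/(2√22.92) = -2.9765.
ε = (∂Q_x/∂P_y)(P_y/Q_x) = -2.9765 × (22.92/868.557) ≈ -0.079.
ε < 0: complements.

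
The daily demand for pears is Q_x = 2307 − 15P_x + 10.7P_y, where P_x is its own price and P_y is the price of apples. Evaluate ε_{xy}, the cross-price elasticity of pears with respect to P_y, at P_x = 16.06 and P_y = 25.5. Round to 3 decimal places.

At P_x = 16.06 and P_y = 25.5: Q_x = 2338.95.
∂Q_x/∂P_y = 10.7.
ε = (∂Q_x/∂P_y)(P_y/Q_x) = 10.7 × (25.5/2338.95) ≈ 0.117.
Since ε > 0, pears and apples are substitutes.

0.117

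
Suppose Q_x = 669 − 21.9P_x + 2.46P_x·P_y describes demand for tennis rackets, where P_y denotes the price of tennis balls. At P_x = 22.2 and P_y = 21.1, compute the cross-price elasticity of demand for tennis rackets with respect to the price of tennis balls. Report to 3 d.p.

At P_x = 22.2 and P_y = 21.1: Q_x = 1335.133.
∂Q_x/∂P_y = 2.46P_x = 2.46(22.2) = 54.6120.
ε = (∂Q_x/∂P_y)(P_y/Q_x) = 54.6120 × (21.1/1335.133) ≈ 0.863.
ε > 0: substitutes.

0.863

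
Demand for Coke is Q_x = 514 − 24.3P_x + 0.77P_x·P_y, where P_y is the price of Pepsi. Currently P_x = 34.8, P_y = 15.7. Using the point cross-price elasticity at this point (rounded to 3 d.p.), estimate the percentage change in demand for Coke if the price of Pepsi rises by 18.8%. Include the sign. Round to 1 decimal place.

88.8%

At P_x = 34.8, P_y = 15.7: Q_x = 89.057.
∂Q_x/∂P_y = 0.77P_x = 26.7960.
ε = (∂Q_x/∂P_y)(P_y/Q_x) = 26.7960 × 15.7/89.057 ≈ 4.724.
%ΔQ_x ≈ ε × %ΔP_y = 4.724 × (18.8%) = 88.8%.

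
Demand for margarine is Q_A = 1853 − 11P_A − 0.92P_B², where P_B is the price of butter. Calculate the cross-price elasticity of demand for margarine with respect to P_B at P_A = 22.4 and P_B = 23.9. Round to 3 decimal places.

At P_A = 22.4 and P_B = 23.9: Q_A = 1081.087.
∂Q_A/∂P_B = -1.84P_B = -1.84(23.9) = -43.9760.
ε = (∂Q_A/∂P_B)(P_B/Q_A) = -43.9760 × (23.9/1081.087) ≈ -0.972.
ε < 0: complements.

-0.972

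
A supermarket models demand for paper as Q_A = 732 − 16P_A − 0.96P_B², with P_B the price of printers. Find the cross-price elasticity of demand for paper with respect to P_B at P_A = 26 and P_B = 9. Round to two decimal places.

At P_A = 26 and P_B = 9: Q_A = 238.24.
∂Q_A/∂P_B = -1.92P_B = -1.92(9) = -17.2800.
ε = (∂Q_A/∂P_B)(P_B/Q_A) = -17.2800 × (9/238.24) ≈ -0.65.
ε < 0: complements.

-0.65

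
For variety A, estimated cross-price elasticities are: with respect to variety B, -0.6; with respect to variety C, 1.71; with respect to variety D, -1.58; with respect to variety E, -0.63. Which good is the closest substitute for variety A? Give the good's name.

Substitutes have ε > 0. Among the positive values, 1.71 (variety C) is largest.

variety C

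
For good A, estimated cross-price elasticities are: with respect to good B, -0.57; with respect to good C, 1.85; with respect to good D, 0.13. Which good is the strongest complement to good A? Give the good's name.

Complements have ε < 0. The most negative value is -0.57 (good B).

good B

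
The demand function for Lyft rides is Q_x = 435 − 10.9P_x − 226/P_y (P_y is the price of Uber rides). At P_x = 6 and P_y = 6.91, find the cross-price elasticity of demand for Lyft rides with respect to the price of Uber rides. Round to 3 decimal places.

At P_x = 6 and P_y = 6.91: Q_x = 336.894.
∂Q_x/∂P_y = 226/P_y² = 4.7332.
ε = (∂Q_x/∂P_y)(P_y/Q_x) = 4.7332 × (6.91/336.894) ≈ 0.097.
ε > 0: substitutes.

0.097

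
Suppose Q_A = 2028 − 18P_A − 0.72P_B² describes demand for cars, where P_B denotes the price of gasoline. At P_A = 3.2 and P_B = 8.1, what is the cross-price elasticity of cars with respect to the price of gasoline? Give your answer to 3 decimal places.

-0.049

At P_A = 3.2 and P_B = 8.1: Q_A = 1923.161.
∂Q_A/∂P_B = -1.44P_B = -1.44(8.1) = -11.6640.
ε = (∂Q_A/∂P_B)(P_B/Q_A) = -11.6640 × (8.1/1923.161) ≈ -0.049.
ε < 0: complements.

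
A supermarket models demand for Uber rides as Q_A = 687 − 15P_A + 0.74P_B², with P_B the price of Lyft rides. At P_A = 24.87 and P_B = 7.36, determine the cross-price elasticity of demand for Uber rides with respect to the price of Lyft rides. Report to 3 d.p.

0.226

At P_A = 24.87 and P_B = 7.36: Q_A = 354.036.
∂Q_A/∂P_B = 1.48P_B = 1.48(7.36) = 10.8928.
ε = (∂Q_A/∂P_B)(P_B/Q_A) = 10.8928 × (7.36/354.036) ≈ 0.226.
ε > 0: substitutes.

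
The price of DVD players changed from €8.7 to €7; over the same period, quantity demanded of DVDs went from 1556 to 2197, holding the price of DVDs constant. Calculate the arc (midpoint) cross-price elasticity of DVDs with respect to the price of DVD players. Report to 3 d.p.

-1.577

ΔQ_A = 2197 − 1556 = 641; ΔP_B = 7 − 8.7 = -1.7.
Midpoints: Q̄_A = 1876.5, P̄_B = 7.85.
ε = (ΔQ_A/Q̄_A)/(ΔP_B/P̄_B) = (641/1876.5)/(-1.7/7.85) ≈ -1.577.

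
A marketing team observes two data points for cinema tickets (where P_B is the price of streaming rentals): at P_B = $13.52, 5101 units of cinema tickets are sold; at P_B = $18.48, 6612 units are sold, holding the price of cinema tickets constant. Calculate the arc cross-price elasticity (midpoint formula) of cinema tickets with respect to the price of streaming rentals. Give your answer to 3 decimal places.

ΔQ_A = 6612 − 5101 = 1511; ΔP_B = 18.48 − 13.52 = 4.96.
Midpoints: Q̄_A = 5856.5, P̄_B = 16.00.
ε = (ΔQ_A/Q̄_A)/(ΔP_B/P̄_B) = (1511/5856.5)/(4.96/16.00) ≈ 0.832.
ε > 0: cinema tickets and streaming rentals are substitutes.

0.832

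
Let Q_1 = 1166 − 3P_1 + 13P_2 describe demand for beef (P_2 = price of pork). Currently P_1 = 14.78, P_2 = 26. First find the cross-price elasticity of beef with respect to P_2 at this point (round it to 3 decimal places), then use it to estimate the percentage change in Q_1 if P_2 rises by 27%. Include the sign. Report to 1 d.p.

At P_1 = 14.78, P_2 = 26: Q_1 = 1459.66.
∂Q_1/∂P_2 = 13.
ε = (∂Q_1/∂P_2)(P_2/Q_1) = 13.0000 × 26/1459.66 ≈ 0.232.
%ΔQ_1 ≈ ε × %ΔP_2 = 0.232 × (27%) = 6.3%.

6.3%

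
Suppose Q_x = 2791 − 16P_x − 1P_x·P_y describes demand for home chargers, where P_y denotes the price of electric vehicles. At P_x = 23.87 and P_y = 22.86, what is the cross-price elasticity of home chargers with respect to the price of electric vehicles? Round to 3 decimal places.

-0.293

At P_x = 23.87 and P_y = 22.86: Q_x = 1863.412.
∂Q_x/∂P_y = -1P_x = -1(23.87) = -23.8700.
ε = (∂Q_x/∂P_y)(P_y/Q_x) = -23.8700 × (22.86/1863.412) ≈ -0.293.
ε < 0: complements.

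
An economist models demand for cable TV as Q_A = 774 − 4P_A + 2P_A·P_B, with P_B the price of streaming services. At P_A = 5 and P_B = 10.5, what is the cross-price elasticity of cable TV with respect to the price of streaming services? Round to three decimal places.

At P_A = 5 and P_B = 10.5: Q_A = 859.
∂Q_A/∂P_B = 2P_A = 2(5) = 10.0000.
ε = (∂Q_A/∂P_B)(P_B/Q_A) = 10.0000 × (10.5/859) ≈ 0.122.

0.122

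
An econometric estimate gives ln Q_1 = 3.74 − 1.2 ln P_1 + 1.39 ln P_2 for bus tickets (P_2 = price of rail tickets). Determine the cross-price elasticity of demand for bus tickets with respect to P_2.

In a log-linear (constant-elasticity) demand function, the coefficient on ln P_2 is the cross-price elasticity.
ε = 1.39. Positive, so bus tickets and rail tickets are substitutes.

1.39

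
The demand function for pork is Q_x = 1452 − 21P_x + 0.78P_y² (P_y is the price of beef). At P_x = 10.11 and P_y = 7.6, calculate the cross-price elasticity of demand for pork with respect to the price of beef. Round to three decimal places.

At P_x = 10.11 and P_y = 7.6: Q_x = 1284.743.
∂Q_x/∂P_y = 1.56P_y = 1.56(7.6) = 11.8560.
ε = (∂Q_x/∂P_y)(P_y/Q_x) = 11.8560 × (7.6/1284.743) ≈ 0.070.

0.070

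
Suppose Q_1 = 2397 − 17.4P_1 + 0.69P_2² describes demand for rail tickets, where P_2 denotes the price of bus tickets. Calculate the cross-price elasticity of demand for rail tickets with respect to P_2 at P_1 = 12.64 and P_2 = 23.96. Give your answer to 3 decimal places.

0.308

At P_1 = 12.64 and P_2 = 23.96: Q_1 = 2573.180.
∂Q_1/∂P_2 = 1.38P_2 = 1.38(23.96) = 33.0648.
ε = (∂Q_1/∂P_2)(P_2/Q_1) = 33.0648 × (23.96/2573.180) ≈ 0.308.
ε > 0: substitutes.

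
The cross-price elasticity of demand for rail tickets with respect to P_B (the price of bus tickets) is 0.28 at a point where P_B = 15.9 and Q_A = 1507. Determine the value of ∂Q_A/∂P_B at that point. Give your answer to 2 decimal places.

ε = (∂Q_A/∂P_B)·(P_B/Q_A) ⇒ ∂Q_A/∂P_B = ε·Q_A/P_B = 0.28 × 1507/15.9 ≈ 26.54.

26.54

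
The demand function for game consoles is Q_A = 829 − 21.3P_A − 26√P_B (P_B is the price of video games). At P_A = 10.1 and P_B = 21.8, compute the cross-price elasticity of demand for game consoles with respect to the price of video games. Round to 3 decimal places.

At P_A = 10.1 and P_B = 21.8: Q_A = 492.475.
∂Q_A/∂P_B = -26/(2√P_B) = -26/(2√21.8) = -2.7843.
ε = (∂Q_A/∂P_B)(P_B/Q_A) = -2.7843 × (21.8/492.475) ≈ -0.123.

-0.123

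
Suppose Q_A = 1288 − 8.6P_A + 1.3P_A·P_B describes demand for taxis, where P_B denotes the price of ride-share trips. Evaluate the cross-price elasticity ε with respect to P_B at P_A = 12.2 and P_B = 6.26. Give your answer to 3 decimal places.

0.077

At P_A = 12.2 and P_B = 6.26: Q_A = 1282.364.
∂Q_A/∂P_B = 1.3P_A = 1.3(12.2) = 15.8600.
ε = (∂Q_A/∂P_B)(P_B/Q_A) = 15.8600 × (6.26/1282.364) ≈ 0.077.
ε > 0: substitutes.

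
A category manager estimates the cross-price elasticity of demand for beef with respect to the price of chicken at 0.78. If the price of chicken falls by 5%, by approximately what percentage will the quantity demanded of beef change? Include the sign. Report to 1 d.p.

-3.9%

%ΔQ ≈ ε × %ΔP of chicken = 0.78 × (-5%) = -3.9%.
Demand for beef falls by about 3.9%.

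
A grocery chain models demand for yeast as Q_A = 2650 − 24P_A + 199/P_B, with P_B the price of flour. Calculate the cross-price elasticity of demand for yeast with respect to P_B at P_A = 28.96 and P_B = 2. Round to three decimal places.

-0.048

At P_A = 28.96 and P_B = 2: Q_A = 2054.46.
∂Q_A/∂P_B = −199/P_B² = -49.7500.
ε = (∂Q_A/∂P_B)(P_B/Q_A) = -49.7500 × (2/2054.46) ≈ -0.048.
ε < 0: complements.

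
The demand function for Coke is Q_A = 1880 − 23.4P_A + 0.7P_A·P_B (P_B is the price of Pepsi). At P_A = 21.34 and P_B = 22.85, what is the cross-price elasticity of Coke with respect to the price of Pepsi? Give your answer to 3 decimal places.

0.198

At P_A = 21.34 and P_B = 22.85: Q_A = 1721.977.
∂Q_A/∂P_B = 0.7P_A = 0.7(21.34) = 14.9380.
ε = (∂Q_A/∂P_B)(P_B/Q_A) = 14.9380 × (22.85/1721.977) ≈ 0.198.
ε > 0: substitutes.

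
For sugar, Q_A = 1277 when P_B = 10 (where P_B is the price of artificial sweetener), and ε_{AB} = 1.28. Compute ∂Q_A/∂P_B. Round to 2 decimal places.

163.46

ε = (∂Q_A/∂P_B)·(P_B/Q_A) ⇒ ∂Q_A/∂P_B = ε·Q_A/P_B = 1.28 × 1277/10 ≈ 163.46.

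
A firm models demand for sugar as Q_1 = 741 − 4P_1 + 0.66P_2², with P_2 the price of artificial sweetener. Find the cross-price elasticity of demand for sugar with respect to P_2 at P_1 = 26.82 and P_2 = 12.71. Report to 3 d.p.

At P_1 = 26.82 and P_2 = 12.71: Q_1 = 740.339.
∂Q_1/∂P_2 = 1.32P_2 = 1.32(12.71) = 16.7772.
ε = (∂Q_1/∂P_2)(P_2/Q_1) = 16.7772 × (12.71/740.339) ≈ 0.288.
ε > 0: substitutes.

0.288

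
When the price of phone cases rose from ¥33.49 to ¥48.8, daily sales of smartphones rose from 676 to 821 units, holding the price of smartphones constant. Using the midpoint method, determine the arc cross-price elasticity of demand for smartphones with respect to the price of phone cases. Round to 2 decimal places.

0.52

ΔQ_A = 821 − 676 = 145; ΔP_B = 48.8 − 33.49 = 15.31.
Midpoints: Q̄_A = 748.5, P̄_B = 41.14.
ε = (ΔQ_A/Q̄_A)/(ΔP_B/P̄_B) = (145/748.5)/(15.31/41.14) ≈ 0.52.
ε > 0: smartphones and phone cases are substitutes.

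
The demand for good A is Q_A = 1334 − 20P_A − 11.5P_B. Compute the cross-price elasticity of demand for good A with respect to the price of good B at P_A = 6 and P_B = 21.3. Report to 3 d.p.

At P_A = 6 and P_B = 21.3: Q_A = 969.05.
∂Q_A/∂P_B = -11.5.
ε = (∂Q_A/∂P_B)(P_B/Q_A) = -11.5 × (21.3/969.05) ≈ -0.253.
Since ε < 0, good A and good B are complements.

-0.253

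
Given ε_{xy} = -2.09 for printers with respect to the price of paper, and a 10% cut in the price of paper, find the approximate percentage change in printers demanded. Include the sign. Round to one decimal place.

%ΔQ ≈ ε × %ΔP of paper = -2.09 × (-10%) = 20.9%.
Demand for printers rises by about 20.9%.

20.9%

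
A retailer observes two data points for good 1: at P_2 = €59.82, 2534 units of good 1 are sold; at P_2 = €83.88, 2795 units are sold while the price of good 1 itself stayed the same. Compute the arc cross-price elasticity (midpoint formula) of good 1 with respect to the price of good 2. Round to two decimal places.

ΔQ_1 = 2795 − 2534 = 261; ΔP_2 = 83.88 − 59.82 = 24.06.
Midpoints: Q̄_1 = 2664.5, P̄_2 = 71.85.
ε = (ΔQ_1/Q̄_1)/(ΔP_2/P̄_2) = (261/2664.5)/(24.06/71.85) ≈ 0.29.

0.29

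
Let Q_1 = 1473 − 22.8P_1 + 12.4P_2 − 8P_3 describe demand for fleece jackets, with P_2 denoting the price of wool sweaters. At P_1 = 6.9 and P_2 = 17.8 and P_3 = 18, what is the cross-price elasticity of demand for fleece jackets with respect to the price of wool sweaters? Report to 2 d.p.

At P_1 = 6.9 and P_2 = 17.8 and P_3 = 18: Q_1 = 1392.4.
∂Q_1/∂P_2 = 12.4.
ε = (∂Q_1/∂P_2)(P_2/Q_1) = 12.4 × (17.8/1392.4) ≈ 0.16.

0.16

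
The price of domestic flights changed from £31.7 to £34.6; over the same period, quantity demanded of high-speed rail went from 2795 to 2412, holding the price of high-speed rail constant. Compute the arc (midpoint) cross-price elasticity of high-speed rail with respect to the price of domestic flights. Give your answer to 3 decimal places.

-1.682

ΔQ_A = 2412 − 2795 = -383; ΔP_B = 34.6 − 31.7 = 2.9.
Midpoints: Q̄_A = 2603.5, P̄_B = 33.15.
ε = (ΔQ_A/Q̄_A)/(ΔP_B/P̄_B) = (-383/2603.5)/(2.9/33.15) ≈ -1.682.
ε < 0: high-speed rail and domestic flights are complements.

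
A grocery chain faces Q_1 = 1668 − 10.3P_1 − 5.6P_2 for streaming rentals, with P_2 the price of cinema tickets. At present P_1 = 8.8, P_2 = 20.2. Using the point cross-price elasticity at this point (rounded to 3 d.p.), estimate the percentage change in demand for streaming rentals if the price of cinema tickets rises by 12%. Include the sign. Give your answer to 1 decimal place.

At P_1 = 8.8, P_2 = 20.2: Q_1 = 1464.24.
∂Q_1/∂P_2 = -5.6.
ε = (∂Q_1/∂P_2)(P_2/Q_1) = -5.6000 × 20.2/1464.24 ≈ -0.077.
%ΔQ_1 ≈ ε × %ΔP_2 = -0.077 × (12%) = -0.9%.

-0.9%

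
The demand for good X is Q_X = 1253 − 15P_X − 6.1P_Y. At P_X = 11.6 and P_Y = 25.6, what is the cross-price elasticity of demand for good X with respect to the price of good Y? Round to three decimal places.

-0.169

At P_X = 11.6 and P_Y = 25.6: Q_X = 922.84.
∂Q_X/∂P_Y = -6.1.
ε = (∂Q_X/∂P_Y)(P_Y/Q_X) = -6.1 × (25.6/922.84) ≈ -0.169.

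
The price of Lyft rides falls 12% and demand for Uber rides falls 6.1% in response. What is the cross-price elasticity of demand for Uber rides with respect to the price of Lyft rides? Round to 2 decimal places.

0.51

ε = (%ΔQ of Uber rides) / (%ΔP of Lyft rides) = (-6.1%) / (-12%) ≈ 0.51.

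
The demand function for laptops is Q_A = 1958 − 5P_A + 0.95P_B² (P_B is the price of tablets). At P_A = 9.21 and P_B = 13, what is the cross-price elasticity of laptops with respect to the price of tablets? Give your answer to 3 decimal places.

0.155

At P_A = 9.21 and P_B = 13: Q_A = 2072.5.
∂Q_A/∂P_B = 1.9P_B = 1.9(13) = 24.7000.
ε = (∂Q_A/∂P_B)(P_B/Q_A) = 24.7000 × (13/2072.5) ≈ 0.155.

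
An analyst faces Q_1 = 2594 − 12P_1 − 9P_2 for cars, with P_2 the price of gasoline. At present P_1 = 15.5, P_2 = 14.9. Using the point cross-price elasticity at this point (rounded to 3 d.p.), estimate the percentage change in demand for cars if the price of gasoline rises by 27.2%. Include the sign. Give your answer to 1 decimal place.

-1.6%

At P_1 = 15.5, P_2 = 14.9: Q_1 = 2273.9.
∂Q_1/∂P_2 = -9.
ε = (∂Q_1/∂P_2)(P_2/Q_1) = -9.0000 × 14.9/2273.9 ≈ -0.059.
%ΔQ_1 ≈ ε × %ΔP_2 = -0.059 × (27.2%) = -1.6%.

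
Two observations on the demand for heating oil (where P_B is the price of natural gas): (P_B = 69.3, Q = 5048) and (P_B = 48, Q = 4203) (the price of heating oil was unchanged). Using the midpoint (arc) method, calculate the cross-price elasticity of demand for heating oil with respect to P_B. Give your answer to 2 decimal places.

0.50

ΔQ_A = 4203 − 5048 = -845; ΔP_B = 48 − 69.3 = -21.3.
Midpoints: Q̄_A = 4625.5, P̄_B = 58.65.
ε = (ΔQ_A/Q̄_A)/(ΔP_B/P̄_B) = (-845/4625.5)/(-21.3/58.65) ≈ 0.50.
ε > 0: heating oil and natural gas are substitutes.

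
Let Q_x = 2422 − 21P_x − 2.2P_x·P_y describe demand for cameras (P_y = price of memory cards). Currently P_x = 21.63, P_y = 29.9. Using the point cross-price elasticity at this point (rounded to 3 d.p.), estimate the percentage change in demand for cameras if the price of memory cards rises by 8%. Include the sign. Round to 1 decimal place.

At P_x = 21.63, P_y = 29.9: Q_x = 544.949.
∂Q_x/∂P_y = -2.2P_x = -47.5860.
ε = (∂Q_x/∂P_y)(P_y/Q_x) = -47.5860 × 29.9/544.949 ≈ -2.611.
%ΔQ_x ≈ ε × %ΔP_y = -2.611 × (8%) = -20.9%.

-20.9%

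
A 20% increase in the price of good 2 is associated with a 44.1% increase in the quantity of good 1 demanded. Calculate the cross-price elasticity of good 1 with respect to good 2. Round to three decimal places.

ε = (%ΔQ of good 1) / (%ΔP of good 2) = (44.1%) / (20%) ≈ 2.205.
Positive cross-price elasticity: substitutes.

2.205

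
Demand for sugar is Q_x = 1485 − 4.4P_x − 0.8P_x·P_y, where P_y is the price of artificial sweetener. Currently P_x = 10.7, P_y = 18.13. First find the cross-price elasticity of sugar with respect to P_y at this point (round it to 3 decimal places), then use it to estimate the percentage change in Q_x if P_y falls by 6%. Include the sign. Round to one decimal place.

At P_x = 10.7, P_y = 18.13: Q_x = 1282.727.
∂Q_x/∂P_y = -0.8P_x = -8.5600.
ε = (∂Q_x/∂P_y)(P_y/Q_x) = -8.5600 × 18.13/1282.727 ≈ -0.121.
%ΔQ_x ≈ ε × %ΔP_y = -0.121 × (-6%) = 0.7%.

0.7%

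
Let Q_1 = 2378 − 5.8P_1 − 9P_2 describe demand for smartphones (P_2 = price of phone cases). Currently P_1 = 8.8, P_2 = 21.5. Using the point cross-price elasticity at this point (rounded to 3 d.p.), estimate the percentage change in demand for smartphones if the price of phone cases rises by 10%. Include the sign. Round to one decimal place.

-0.9%

At P_1 = 8.8, P_2 = 21.5: Q_1 = 2133.46.
∂Q_1/∂P_2 = -9.
ε = (∂Q_1/∂P_2)(P_2/Q_1) = -9.0000 × 21.5/2133.46 ≈ -0.091.
%ΔQ_1 ≈ ε × %ΔP_2 = -0.091 × (10%) = -0.9%.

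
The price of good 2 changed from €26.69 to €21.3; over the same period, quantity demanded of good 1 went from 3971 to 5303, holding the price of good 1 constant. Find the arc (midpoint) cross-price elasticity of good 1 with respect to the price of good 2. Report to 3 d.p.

ΔQ_1 = 5303 − 3971 = 1332; ΔP_2 = 21.3 − 26.69 = -5.39.
Midpoints: Q̄_1 = 4637.0, P̄_2 = 24.00.
ε = (ΔQ_1/Q̄_1)/(ΔP_2/P̄_2) = (1332/4637.0)/(-5.39/24.00) ≈ -1.279.
ε < 0: good 1 and good 2 are complements.

-1.279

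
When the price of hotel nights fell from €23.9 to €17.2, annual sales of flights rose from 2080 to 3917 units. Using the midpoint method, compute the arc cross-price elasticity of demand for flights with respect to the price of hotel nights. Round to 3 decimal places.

-1.879

ΔQ_A = 3917 − 2080 = 1837; ΔP_B = 17.2 − 23.9 = -6.7.
Midpoints: Q̄_A = 2998.5, P̄_B = 20.55.
ε = (ΔQ_A/Q̄_A)/(ΔP_B/P̄_B) = (1837/2998.5)/(-6.7/20.55) ≈ -1.879.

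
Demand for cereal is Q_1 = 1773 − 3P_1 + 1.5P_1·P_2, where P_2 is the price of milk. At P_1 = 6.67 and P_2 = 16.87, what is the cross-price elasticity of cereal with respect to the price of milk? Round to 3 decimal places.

At P_1 = 6.67 and P_2 = 16.87: Q_1 = 1921.774.
∂Q_1/∂P_2 = 1.5P_1 = 1.5(6.67) = 10.0050.
ε = (∂Q_1/∂P_2)(P_2/Q_1) = 10.0050 × (16.87/1921.774) ≈ 0.088.
ε > 0: substitutes.

0.088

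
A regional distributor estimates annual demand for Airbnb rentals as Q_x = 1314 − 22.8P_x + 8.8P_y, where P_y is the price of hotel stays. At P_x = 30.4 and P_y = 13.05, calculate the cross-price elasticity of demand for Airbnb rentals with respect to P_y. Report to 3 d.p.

At P_x = 30.4 and P_y = 13.05: Q_x = 735.72.
∂Q_x/∂P_y = 8.8.
ε = (∂Q_x/∂P_y)(P_y/Q_x) = 8.8 × (13.05/735.72) ≈ 0.156.

0.156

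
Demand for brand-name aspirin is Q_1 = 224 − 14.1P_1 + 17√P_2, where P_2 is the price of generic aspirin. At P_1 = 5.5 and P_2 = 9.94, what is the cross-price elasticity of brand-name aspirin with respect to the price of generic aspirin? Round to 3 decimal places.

0.134

At P_1 = 5.5 and P_2 = 9.94: Q_1 = 200.047.
∂Q_1/∂P_2 = 17/(2√P_2) = 17/(2√9.94) = 2.6960.
ε = (∂Q_1/∂P_2)(P_2/Q_1) = 2.6960 × (9.94/200.047) ≈ 0.134.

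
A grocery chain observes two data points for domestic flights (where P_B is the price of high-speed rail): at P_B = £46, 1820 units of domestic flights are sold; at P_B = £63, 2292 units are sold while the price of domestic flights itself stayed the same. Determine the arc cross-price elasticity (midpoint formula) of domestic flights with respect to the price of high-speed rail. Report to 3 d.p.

ΔQ_A = 2292 − 1820 = 472; ΔP_B = 63 − 46 = 17.
Midpoints: Q̄_A = 2056.0, P̄_B = 54.50.
ε = (ΔQ_A/Q̄_A)/(ΔP_B/P̄_B) = (472/2056.0)/(17/54.50) ≈ 0.736.
ε > 0: domestic flights and high-speed rail are substitutes.

0.736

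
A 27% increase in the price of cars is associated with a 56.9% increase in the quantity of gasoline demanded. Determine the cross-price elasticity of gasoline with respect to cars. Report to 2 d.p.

ε = (%ΔQ of gasoline) / (%ΔP of cars) = (56.9%) / (27%) ≈ 2.11.

2.11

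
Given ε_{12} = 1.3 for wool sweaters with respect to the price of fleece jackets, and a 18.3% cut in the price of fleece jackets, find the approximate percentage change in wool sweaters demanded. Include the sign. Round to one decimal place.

%ΔQ ≈ ε × %ΔP of fleece jackets = 1.3 × (-18.3%) = -23.8%.

-23.8%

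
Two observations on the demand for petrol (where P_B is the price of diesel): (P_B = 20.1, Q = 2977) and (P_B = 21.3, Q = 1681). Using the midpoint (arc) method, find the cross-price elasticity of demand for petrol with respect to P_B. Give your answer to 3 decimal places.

ΔQ_A = 1681 − 2977 = -1296; ΔP_B = 21.3 − 20.1 = 1.2.
Midpoints: Q̄_A = 2329.0, P̄_B = 20.70.
ε = (ΔQ_A/Q̄_A)/(ΔP_B/P̄_B) = (-1296/2329.0)/(1.2/20.70) ≈ -9.599.

-9.599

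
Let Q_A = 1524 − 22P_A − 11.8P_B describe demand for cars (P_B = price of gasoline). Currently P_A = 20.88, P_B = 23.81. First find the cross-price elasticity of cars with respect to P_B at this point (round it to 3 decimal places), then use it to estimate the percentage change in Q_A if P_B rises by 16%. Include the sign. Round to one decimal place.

At P_A = 20.88, P_B = 23.81: Q_A = 783.682.
∂Q_A/∂P_B = -11.8.
ε = (∂Q_A/∂P_B)(P_B/Q_A) = -11.8000 × 23.81/783.682 ≈ -0.359.
%ΔQ_A ≈ ε × %ΔP_B = -0.359 × (16%) = -5.7%.

-5.7%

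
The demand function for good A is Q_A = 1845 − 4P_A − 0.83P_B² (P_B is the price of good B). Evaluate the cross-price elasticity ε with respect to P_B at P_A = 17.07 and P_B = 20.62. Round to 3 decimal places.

At P_A = 17.07 and P_B = 20.62: Q_A = 1423.817.
∂Q_A/∂P_B = -1.66P_B = -1.66(20.62) = -34.2292.
ε = (∂Q_A/∂P_B)(P_B/Q_A) = -34.2292 × (20.62/1423.817) ≈ -0.496.

-0.496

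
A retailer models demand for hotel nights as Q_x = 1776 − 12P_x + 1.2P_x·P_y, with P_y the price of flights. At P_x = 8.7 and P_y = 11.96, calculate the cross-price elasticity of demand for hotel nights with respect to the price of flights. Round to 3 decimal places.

At P_x = 8.7 and P_y = 11.96: Q_x = 1796.462.
∂Q_x/∂P_y = 1.2P_x = 1.2(8.7) = 10.4400.
ε = (∂Q_x/∂P_y)(P_y/Q_x) = 10.4400 × (11.96/1796.462) ≈ 0.070.
ε > 0: substitutes.

0.070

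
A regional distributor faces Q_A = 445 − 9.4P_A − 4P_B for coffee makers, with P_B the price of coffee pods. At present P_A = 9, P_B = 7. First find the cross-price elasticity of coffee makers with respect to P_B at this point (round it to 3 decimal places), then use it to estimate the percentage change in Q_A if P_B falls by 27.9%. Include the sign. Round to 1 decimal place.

2.3%

At P_A = 9, P_B = 7: Q_A = 332.4.
∂Q_A/∂P_B = -4.
ε = (∂Q_A/∂P_B)(P_B/Q_A) = -4.0000 × 7/332.4 ≈ -0.084.
%ΔQ_A ≈ ε × %ΔP_B = -0.084 × (-27.9%) = 2.3%.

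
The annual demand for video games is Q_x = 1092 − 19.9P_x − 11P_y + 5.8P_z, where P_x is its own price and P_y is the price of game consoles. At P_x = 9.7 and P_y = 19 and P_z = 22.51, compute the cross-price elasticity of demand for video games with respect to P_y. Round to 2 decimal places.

-0.25

At P_x = 9.7 and P_y = 19 and P_z = 22.51: Q_x = 820.528.
∂Q_x/∂P_y = -11.
ε = (∂Q_x/∂P_y)(P_y/Q_x) = -11 × (19/820.528) ≈ -0.25.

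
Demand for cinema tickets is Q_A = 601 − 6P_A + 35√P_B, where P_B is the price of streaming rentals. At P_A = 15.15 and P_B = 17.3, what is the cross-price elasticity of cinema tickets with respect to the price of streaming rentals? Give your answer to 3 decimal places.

At P_A = 15.15 and P_B = 17.3: Q_A = 655.676.
∂Q_A/∂P_B = 35/(2√P_B) = 35/(2√17.3) = 4.2074.
ε = (∂Q_A/∂P_B)(P_B/Q_A) = 4.2074 × (17.3/655.676) ≈ 0.111.
ε > 0: substitutes.

0.111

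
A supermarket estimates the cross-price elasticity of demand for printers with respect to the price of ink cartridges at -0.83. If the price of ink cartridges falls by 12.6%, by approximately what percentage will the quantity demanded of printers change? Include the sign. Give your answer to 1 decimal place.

10.5%

%ΔQ ≈ ε × %ΔP of ink cartridges = -0.83 × (-12.6%) = 10.5%.
Demand for printers rises by about 10.5%.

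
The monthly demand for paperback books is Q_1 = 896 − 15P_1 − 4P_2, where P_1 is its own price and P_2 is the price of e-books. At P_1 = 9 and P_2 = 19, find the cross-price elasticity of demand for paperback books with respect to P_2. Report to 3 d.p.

At P_1 = 9 and P_2 = 19: Q_1 = 685.
∂Q_1/∂P_2 = -4.
ε = (∂Q_1/∂P_2)(P_2/Q_1) = -4 × (19/685) ≈ -0.111.

-0.111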